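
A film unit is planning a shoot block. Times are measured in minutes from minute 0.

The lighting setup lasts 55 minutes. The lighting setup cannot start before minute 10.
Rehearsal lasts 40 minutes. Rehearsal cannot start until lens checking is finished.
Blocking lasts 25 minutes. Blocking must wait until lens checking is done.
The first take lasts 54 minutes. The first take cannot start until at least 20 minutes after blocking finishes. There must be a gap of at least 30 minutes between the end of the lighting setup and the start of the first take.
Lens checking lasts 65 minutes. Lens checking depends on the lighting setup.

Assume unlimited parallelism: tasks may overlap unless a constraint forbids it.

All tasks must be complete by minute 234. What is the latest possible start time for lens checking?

70

The first take has no dependents, so it just needs to finish by minute 234. Starting by 234 − 54 = minute 180 achieves that.
Since the first take (must start by minute 180, minus 20-minute gap → minute 160) depends on it, blocking must finish by minute 160. Backing off its 25-minute duration gives a latest start of minute 135.
Rehearsal must finish by minute 234; it takes 40 minutes, so it must start by 234 − 40 = minute 194.
Lens checking feeds blocking (must start by minute 135); rehearsal (must start by minute 194). Taking the minimum, lens checking must finish by minute 135 and start by 135 − 65 = minute 70.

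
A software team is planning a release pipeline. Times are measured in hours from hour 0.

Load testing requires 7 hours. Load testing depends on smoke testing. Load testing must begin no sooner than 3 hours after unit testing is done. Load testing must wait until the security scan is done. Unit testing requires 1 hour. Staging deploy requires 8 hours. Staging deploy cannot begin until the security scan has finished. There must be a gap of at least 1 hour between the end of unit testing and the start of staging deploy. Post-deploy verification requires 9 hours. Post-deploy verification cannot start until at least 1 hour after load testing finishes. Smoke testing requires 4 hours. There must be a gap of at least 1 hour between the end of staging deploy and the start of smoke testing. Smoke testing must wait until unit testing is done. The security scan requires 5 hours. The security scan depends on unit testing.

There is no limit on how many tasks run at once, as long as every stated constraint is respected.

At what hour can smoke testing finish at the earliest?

Nothing blocks unit testing, so it runs from hour 0 to hour 1.
The security scan cannot begin until unit testing (finishes hour 1). It runs from hour 1 to 1 + 5 = hour 6.
For staging deploy: the security scan (finishes hour 6); unit testing (finishes hour 1, plus 1-hour gap → hour 2). Taking the maximum gives a start of hour 6, and it finishes at 6 + 8 = hour 14.
Smoke testing cannot start until staging deploy (finishes hour 14, plus 1-hour gap → hour 15); unit testing (finishes hour 1). The controlling bound is hour 15, so smoke testing finishes at 15 + 4 = hour 19.

19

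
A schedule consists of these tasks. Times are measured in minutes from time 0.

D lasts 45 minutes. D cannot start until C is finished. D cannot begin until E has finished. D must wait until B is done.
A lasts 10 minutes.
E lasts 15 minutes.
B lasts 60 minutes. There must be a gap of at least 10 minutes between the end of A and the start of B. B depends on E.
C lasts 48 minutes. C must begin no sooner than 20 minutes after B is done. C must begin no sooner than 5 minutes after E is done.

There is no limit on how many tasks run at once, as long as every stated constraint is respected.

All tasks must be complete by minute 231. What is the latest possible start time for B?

58

Nothing follows D; the deadline of minute 231 is its only limit. It must start by 231 − 45 = minute 186.
Since D (must start by minute 186) depends on it, C must finish by minute 186. Backing off its 48-minute duration gives a latest start of minute 138.
B has several dependents: C (must start by minute 138, minus 20-minute gap → minute 118); D (must start by minute 186). The earliest of those limits is minute 118, so B must start by 118 − 60 = minute 58.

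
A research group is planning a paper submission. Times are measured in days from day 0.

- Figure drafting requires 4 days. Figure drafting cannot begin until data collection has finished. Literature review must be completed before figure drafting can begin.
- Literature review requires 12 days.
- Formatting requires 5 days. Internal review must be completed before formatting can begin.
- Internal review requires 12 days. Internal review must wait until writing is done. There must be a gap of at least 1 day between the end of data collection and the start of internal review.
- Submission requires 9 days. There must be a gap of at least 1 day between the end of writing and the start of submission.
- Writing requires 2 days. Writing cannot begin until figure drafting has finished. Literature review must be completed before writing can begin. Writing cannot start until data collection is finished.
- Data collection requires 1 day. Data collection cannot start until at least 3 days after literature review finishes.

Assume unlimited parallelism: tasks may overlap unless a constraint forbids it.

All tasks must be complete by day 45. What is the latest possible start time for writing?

26

Formatting must finish by day 45; it takes 5 days, so it must start by 45 − 5 = day 40.
Internal review must finish before formatting (must start by day 40). With a 12-day duration, internal review must start by 40 − 12 = day 28.
Submission must finish by day 45; it takes 9 days, so it must start by 45 − 9 = day 36.
Writing feeds internal review (must start by day 28); submission (must start by day 36, minus 1-day gap → day 35). Taking the minimum, writing must finish by day 28 and start by 28 − 2 = day 26.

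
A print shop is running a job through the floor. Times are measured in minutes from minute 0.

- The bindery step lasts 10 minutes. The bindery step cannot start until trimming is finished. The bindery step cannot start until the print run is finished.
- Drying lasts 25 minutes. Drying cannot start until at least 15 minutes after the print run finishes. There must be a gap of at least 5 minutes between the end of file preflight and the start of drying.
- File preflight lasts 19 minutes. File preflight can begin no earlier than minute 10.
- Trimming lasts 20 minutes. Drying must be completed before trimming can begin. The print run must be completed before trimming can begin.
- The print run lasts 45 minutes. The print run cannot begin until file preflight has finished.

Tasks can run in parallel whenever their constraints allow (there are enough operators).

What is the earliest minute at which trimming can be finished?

File preflight waits on its own release at minute 10, so it starts at minute 10 and finishes at 10 + 19 = minute 29.
The print run cannot begin until file preflight (finishes minute 29). It runs from minute 29 to 29 + 45 = minute 74.
Drying needs all of the print run (finishes minute 74, plus 15-minute gap → minute 89); file preflight (finishes minute 29, plus 5-minute gap → minute 34). That puts its earliest start at minute 89; it finishes at 89 + 25 = minute 114.
For trimming: drying (finishes minute 114); the print run (finishes minute 74). Taking the maximum gives a start of minute 114, and it finishes at 114 + 20 = minute 134.

134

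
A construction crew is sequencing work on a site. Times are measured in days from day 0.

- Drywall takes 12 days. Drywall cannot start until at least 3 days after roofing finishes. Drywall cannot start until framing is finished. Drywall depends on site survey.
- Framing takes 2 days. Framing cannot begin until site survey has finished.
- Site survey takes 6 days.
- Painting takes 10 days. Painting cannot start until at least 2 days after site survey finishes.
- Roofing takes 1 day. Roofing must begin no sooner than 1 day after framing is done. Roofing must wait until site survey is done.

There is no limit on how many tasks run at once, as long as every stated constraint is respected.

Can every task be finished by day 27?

Yes

Site survey has no prerequisites, so it starts at day 0 and finishes at day 6.
Painting waits on site survey (finishes day 6, plus 2-day gap → day 8), so it starts at day 8 and finishes at 8 + 10 = day 18.
Framing cannot begin until site survey (finishes day 6). It runs from day 6 to 6 + 2 = day 8.
Roofing has to wait for framing (finishes day 8, plus 1-day gap → day 9); site survey (finishes day 6). The latest of these is day 9, so roofing runs day 9 to 9 + 1 = day 10.
Drywall has to wait for roofing (finishes day 10, plus 3-day gap → day 13); framing (finishes day 8); site survey (finishes day 6). The latest of these is day 13, so drywall runs day 13 to 13 + 12 = day 25.
Every task is finished by day 25, which is no later than the deadline of 27, so the schedule is feasible.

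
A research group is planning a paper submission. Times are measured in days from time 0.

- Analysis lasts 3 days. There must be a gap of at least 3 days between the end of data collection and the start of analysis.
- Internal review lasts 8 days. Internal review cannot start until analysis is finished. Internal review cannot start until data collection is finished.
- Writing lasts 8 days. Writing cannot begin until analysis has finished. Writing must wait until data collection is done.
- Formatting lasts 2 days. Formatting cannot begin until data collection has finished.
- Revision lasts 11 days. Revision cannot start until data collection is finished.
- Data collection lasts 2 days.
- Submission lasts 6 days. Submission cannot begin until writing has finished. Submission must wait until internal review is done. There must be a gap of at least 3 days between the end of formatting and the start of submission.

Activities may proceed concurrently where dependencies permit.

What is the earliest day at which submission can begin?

Nothing blocks data collection, so it runs from day 0 to day 2.
Formatting waits on data collection (finishes day 2), so it starts at day 2 and finishes at 2 + 2 = day 4.
Analysis cannot begin until data collection (finishes day 2, plus 3-day gap → day 5). It runs from day 5 to 5 + 3 = day 8.
For internal review: analysis (finishes day 8); data collection (finishes day 2). Taking the maximum gives a start of day 8, and it finishes at 8 + 8 = day 16.
Writing needs all of analysis (finishes day 8); data collection (finishes day 2). That puts its earliest start at day 8; it finishes at 8 + 8 = day 16.
Submission waits on writing (finishes day 16); internal review (finishes day 16); formatting (finishes day 4, plus 3-day gap → day 7). The latest of these is day 16, which is the earliest submission can start.

16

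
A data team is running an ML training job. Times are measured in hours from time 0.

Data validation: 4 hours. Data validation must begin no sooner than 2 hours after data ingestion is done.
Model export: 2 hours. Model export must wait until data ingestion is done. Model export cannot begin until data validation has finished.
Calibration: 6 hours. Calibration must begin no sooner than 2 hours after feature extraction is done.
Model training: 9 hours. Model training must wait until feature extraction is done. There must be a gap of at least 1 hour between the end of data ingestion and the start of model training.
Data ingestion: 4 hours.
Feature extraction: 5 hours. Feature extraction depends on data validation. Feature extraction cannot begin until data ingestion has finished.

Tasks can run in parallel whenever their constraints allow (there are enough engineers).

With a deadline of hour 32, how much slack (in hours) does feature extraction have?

8

Nothing blocks data ingestion, so it runs from hour 0 to hour 4.
Data validation cannot begin until data ingestion (finishes hour 4, plus 2-hour gap → hour 6). It runs from hour 6 to 6 + 4 = hour 10.
Feature extraction needs all of data validation (finishes hour 10); data ingestion (finishes hour 4). That puts its earliest start at hour 10; it finishes at 10 + 5 = hour 15.

Working backward from the deadline:
Model training must finish by hour 32; it takes 9 hours, so it must start by 32 − 9 = hour 23.
Calibration must finish by hour 32; it takes 6 hours, so it must start by 32 − 6 = hour 26.
Feature extraction has several dependents: model training (must start by hour 23); calibration (must start by hour 26, minus 2-hour gap → hour 24). The earliest of those limits is hour 23, so feature extraction must start by 23 − 5 = hour 18.
So feature extraction can start as early as hour 10 and as late as hour 18, giving 18 − 10 = 8 hours of slack.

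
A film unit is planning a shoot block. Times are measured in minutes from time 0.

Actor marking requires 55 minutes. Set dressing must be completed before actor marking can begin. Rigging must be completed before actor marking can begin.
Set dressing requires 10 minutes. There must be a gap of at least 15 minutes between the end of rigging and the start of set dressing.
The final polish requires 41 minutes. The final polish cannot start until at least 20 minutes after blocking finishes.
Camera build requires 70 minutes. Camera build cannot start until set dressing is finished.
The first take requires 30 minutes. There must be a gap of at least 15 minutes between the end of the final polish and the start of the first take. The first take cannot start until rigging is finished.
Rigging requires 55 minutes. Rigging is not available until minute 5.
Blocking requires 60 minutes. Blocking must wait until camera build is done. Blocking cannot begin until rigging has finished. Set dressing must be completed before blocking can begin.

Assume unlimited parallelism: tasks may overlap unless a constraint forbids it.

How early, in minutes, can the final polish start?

Rigging cannot begin until its own release at minute 5. It runs from minute 5 to 5 + 55 = minute 60.
Set dressing cannot begin until rigging (finishes minute 60, plus 15-minute gap → minute 75). It runs from minute 75 to 75 + 10 = minute 85.
Camera build cannot begin until set dressing (finishes minute 85). It runs from minute 85 to 85 + 70 = minute 155.
Blocking has to wait for camera build (finishes minute 155); rigging (finishes minute 60); set dressing (finishes minute 85). The latest of these is minute 155, so blocking runs minute 155 to 155 + 60 = minute 215.
The final polish waits on blocking (finishes minute 215, plus 20-minute gap → minute 235), so the earliest it can start is minute 235.

235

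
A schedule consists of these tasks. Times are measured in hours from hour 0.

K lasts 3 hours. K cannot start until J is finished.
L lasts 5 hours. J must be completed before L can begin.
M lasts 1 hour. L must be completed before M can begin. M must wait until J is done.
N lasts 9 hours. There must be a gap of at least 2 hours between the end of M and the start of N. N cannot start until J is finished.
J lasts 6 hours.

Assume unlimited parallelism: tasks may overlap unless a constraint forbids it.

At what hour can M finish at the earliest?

12

Nothing blocks J, so it runs from hour 0 to hour 6.
After J (finishes hour 6), L can start at hour 6 and finishes at hour 11.
For M: L (finishes hour 11); J (finishes hour 6). Taking the maximum gives a start of hour 11, and it finishes at 11 + 1 = hour 12.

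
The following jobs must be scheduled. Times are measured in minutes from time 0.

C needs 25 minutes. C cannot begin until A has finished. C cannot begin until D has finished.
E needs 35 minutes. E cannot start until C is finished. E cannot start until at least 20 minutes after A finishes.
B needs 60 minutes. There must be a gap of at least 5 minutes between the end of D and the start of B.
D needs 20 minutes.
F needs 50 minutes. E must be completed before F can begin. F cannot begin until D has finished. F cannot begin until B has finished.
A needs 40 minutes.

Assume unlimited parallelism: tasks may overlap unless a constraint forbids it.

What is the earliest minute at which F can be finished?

150

D can start immediately at minute 0; it finishes at minute 20.
After D (finishes minute 20, plus 5-minute gap → minute 25), B can start at minute 25 and finishes at minute 85.
A has no prerequisites, so it starts at minute 0 and finishes at minute 40.
For C: A (finishes minute 40); D (finishes minute 20). Taking the maximum gives a start of minute 40, and it finishes at 40 + 25 = minute 65.
E has to wait for C (finishes minute 65); A (finishes minute 40, plus 20-minute gap → minute 60). The latest of these is minute 65, so E runs minute 65 to 65 + 35 = minute 100.
F has to wait for E (finishes minute 100); D (finishes minute 20); B (finishes minute 85). The latest of these is minute 100, so F runs minute 100 to 100 + 50 = minute 150.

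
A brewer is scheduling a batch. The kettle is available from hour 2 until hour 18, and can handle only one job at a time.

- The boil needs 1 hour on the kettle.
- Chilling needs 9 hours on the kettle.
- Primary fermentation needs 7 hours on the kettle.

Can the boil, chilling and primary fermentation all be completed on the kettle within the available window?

The kettle window is 18 − 2 = 16 hours.
Running back to back, the jobs need 1 + 9 + 7 = 17 hours on the kettle.
Since 17 > 16, they cannot all fit.

No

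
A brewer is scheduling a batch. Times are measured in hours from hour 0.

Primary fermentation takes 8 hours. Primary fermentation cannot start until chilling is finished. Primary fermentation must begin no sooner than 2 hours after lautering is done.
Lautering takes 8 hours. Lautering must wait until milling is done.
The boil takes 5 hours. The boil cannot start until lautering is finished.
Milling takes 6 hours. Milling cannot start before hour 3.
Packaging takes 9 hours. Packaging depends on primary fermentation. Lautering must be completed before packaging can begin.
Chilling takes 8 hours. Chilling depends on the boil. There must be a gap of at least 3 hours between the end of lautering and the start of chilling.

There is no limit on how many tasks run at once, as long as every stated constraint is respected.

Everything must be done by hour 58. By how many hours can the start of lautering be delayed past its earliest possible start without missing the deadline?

Milling cannot begin until its own release at hour 3. It runs from hour 3 to 3 + 6 = hour 9.
After milling (finishes hour 9), lautering can start at hour 9 and finishes at hour 17.

Working backward from the deadline:
Packaging has no dependents, so it just needs to finish by hour 58. Starting by 58 − 9 = hour 49 achieves that.
Since packaging (must start by hour 49) depends on it, primary fermentation must finish by hour 49. Backing off its 8-hour duration gives a latest start of hour 41.
Chilling feeds into primary fermentation (must start by hour 41); so chilling must finish by hour 41 and therefore start by hour 33.
The boil has to be done before chilling (must start by hour 33). That means finishing by hour 33, i.e. starting by 33 − 5 = hour 28.
For lautering: the boil (must start by hour 28); chilling (must start by hour 33, minus 3-hour gap → hour 30); primary fermentation (must start by hour 41, minus 2-hour gap → hour 39); packaging (must start by hour 49). The most restrictive is hour 28; with an 8-hour duration, lautering must start by hour 20.
So lautering can start as early as hour 9 and as late as hour 20, giving 20 − 9 = 11 hours of slack.

11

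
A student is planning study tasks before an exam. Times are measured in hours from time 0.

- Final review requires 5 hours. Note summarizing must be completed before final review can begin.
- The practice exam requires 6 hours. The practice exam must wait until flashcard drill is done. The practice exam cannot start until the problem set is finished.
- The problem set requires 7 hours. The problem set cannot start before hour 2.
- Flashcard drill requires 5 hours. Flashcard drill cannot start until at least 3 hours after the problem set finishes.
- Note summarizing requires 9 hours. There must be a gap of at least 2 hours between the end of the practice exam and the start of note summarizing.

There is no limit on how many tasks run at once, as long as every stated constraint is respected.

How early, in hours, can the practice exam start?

17

After its own release at hour 2, the problem set can start at hour 2 and finishes at hour 9.
After the problem set (finishes hour 9, plus 3-hour gap → hour 12), flashcard drill can start at hour 12 and finishes at hour 17.
The practice exam waits on flashcard drill (finishes hour 17); the problem set (finishes hour 9). The latest of these is hour 17, which is the earliest the practice exam can start.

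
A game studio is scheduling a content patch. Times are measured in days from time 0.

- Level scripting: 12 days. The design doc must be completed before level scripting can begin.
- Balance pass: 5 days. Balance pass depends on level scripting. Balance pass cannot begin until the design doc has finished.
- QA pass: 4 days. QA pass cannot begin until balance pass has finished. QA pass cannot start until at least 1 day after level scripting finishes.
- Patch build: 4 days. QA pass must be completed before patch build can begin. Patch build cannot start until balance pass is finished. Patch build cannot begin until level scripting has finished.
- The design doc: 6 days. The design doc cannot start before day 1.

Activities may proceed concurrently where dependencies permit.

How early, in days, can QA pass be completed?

The design doc cannot begin until its own release at day 1. It runs from day 1 to 1 + 6 = day 7.
Level scripting cannot begin until the design doc (finishes day 7). It runs from day 7 to 7 + 12 = day 19.
Balance pass cannot start until level scripting (finishes day 19); the design doc (finishes day 7). The controlling bound is day 19, so balance pass finishes at 19 + 5 = day 24.
QA pass cannot start until balance pass (finishes day 24); level scripting (finishes day 19, plus 1-day gap → day 20). The controlling bound is day 24, so QA pass finishes at 24 + 4 = day 28.

28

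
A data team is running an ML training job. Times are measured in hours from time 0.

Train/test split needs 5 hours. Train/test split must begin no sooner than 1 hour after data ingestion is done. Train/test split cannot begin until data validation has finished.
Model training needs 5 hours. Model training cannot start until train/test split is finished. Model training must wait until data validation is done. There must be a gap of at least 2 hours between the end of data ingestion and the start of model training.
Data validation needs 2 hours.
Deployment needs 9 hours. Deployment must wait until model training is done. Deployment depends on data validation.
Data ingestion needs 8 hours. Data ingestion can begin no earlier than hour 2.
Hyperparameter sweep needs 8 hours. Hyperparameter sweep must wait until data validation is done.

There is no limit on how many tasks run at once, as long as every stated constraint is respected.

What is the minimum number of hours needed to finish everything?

30

Data validation can start immediately at hour 0; it finishes at hour 2.
After data validation (finishes hour 2), hyperparameter sweep can start at hour 2 and finishes at hour 10.
Data ingestion waits on its own release at hour 2, so it starts at hour 2 and finishes at 2 + 8 = hour 10.
Train/test split needs all of data ingestion (finishes hour 10, plus 1-hour gap → hour 11); data validation (finishes hour 2). That puts its earliest start at hour 11; it finishes at 11 + 5 = hour 16.
Model training cannot start until train/test split (finishes hour 16); data validation (finishes hour 2); data ingestion (finishes hour 10, plus 2-hour gap → hour 12). The controlling bound is hour 16, so model training finishes at 16 + 5 = hour 21.
Deployment has to wait for model training (finishes hour 21); data validation (finishes hour 2). The latest of these is hour 21, so deployment runs hour 21 to 21 + 9 = hour 30.
All tasks are finished once the last one completes. Finish times: Data ingestion at 10, Data validation at 2, Train/test split at 16, Hyperparameter sweep at 10, Model training at 21, Deployment at 30. The latest is hour 30.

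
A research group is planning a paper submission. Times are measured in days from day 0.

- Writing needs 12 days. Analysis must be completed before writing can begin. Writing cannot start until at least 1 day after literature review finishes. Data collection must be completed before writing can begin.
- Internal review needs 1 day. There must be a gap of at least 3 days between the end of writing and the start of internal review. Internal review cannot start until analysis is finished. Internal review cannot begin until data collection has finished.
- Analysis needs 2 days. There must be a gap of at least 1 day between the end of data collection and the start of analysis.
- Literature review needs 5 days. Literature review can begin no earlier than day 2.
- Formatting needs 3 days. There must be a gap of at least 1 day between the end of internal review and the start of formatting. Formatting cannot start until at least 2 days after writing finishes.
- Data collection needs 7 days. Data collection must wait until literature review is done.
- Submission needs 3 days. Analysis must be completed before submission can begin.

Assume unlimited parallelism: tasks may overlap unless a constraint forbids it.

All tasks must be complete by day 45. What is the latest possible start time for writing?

To finish by day 45, formatting (duration 3) must start no later than day 42.
Internal review has to be done before formatting (must start by day 42, minus 1-day gap → day 41). That means finishing by day 41, i.e. starting by 41 − 1 = day 40.
Writing must finish in time for internal review (must start by day 40, minus 3-day gap → day 37); formatting (must start by day 42, minus 2-day gap → day 40). The tightest is day 37, so writing must start by 37 − 12 = day 25.

25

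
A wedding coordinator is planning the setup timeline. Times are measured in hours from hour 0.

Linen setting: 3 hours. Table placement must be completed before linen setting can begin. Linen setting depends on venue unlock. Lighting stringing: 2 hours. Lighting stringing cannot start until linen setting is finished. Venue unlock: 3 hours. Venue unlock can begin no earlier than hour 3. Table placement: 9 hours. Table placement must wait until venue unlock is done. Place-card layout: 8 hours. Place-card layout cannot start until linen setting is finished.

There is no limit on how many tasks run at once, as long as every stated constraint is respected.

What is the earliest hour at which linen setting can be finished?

Venue unlock cannot begin until its own release at hour 3. It runs from hour 3 to 3 + 3 = hour 6.
Table placement cannot begin until venue unlock (finishes hour 6). It runs from hour 6 to 6 + 9 = hour 15.
Linen setting needs all of table placement (finishes hour 15); venue unlock (finishes hour 6). That puts its earliest start at hour 15; it finishes at 15 + 3 = hour 18.

18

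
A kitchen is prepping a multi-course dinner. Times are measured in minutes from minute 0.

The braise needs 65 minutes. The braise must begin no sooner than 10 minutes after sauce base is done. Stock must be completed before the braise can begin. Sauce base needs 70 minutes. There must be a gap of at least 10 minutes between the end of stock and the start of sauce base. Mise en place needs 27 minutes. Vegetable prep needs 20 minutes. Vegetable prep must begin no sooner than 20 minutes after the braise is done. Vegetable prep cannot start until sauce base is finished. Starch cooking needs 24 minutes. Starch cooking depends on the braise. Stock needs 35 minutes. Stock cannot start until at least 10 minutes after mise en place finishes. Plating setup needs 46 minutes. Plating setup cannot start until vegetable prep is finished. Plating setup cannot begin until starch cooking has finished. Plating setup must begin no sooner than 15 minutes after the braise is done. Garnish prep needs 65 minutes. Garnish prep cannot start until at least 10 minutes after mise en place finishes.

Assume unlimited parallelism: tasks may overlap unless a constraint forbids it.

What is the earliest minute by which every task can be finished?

Mise en place has no prerequisites, so it starts at minute 0 and finishes at minute 27.
Garnish prep cannot begin until mise en place (finishes minute 27, plus 10-minute gap → minute 37). It runs from minute 37 to 37 + 65 = minute 102.
After mise en place (finishes minute 27, plus 10-minute gap → minute 37), stock can start at minute 37 and finishes at minute 72.
Sauce base waits on stock (finishes minute 72, plus 10-minute gap → minute 82), so it starts at minute 82 and finishes at 82 + 70 = minute 152.
The braise cannot start until sauce base (finishes minute 152, plus 10-minute gap → minute 162); stock (finishes minute 72). The controlling bound is minute 162, so the braise finishes at 162 + 65 = minute 227.
Starch cooking waits on the braise (finishes minute 227), so it starts at minute 227 and finishes at 227 + 24 = minute 251.
Vegetable prep has to wait for the braise (finishes minute 227, plus 20-minute gap → minute 247); sauce base (finishes minute 152). The latest of these is minute 247, so vegetable prep runs minute 247 to 247 + 20 = minute 267.
Plating setup has to wait for vegetable prep (finishes minute 267); starch cooking (finishes minute 251); the braise (finishes minute 227, plus 15-minute gap → minute 242). The latest of these is minute 267, so plating setup runs minute 267 to 267 + 46 = minute 313.
All tasks are finished once the last one completes. Finish times: Mise en place at 27, Stock at 72, Sauce base at 152, The braise at 227, Vegetable prep at 267, Starch cooking at 251, Plating setup at 313, Garnish prep at 102. The latest is minute 313.

313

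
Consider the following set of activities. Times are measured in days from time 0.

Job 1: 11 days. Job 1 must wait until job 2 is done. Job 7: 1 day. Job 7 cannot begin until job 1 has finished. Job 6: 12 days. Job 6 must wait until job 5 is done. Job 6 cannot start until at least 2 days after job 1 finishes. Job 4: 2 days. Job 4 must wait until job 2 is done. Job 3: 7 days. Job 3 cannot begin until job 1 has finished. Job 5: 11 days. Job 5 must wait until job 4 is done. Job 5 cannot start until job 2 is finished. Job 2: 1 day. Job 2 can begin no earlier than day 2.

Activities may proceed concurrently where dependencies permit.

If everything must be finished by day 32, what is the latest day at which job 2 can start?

6

To finish by day 32, job 3 (duration 7) must start no later than day 25.
To finish by day 32, job 6 (duration 12) must start no later than day 20.
To finish by day 32, job 7 (duration 1) must start no later than day 31.
Job 1 feeds job 3 (must start by day 25); job 6 (must start by day 20, minus 2-day gap → day 18); job 7 (must start by day 31). Taking the minimum, job 1 must finish by day 18 and start by 18 − 11 = day 7.
Job 5 must finish before job 6 (must start by day 20). With an 11-day duration, job 5 must start by 20 − 11 = day 9.
Job 4 must finish before job 5 (must start by day 9). With a 2-day duration, job 4 must start by 9 − 2 = day 7.
Job 2 feeds job 1 (must start by day 7); job 4 (must start by day 7); job 5 (must start by day 9). Taking the minimum, job 2 must finish by day 7 and start by 7 − 1 = day 6.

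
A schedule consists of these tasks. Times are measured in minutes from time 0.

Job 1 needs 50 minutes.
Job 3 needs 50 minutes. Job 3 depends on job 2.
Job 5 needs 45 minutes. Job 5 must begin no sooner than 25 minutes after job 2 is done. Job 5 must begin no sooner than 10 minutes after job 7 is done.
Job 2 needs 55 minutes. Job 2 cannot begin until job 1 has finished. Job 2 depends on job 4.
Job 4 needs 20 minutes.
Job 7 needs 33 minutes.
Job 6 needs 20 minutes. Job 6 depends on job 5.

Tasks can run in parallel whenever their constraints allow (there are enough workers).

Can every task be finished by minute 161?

Job 7 has no prerequisites, so it starts at minute 0 and finishes at minute 33.
Job 4 has no prerequisites, so it starts at minute 0 and finishes at minute 20.
Job 1 has no prerequisites, so it starts at minute 0 and finishes at minute 50.
For job 2: job 1 (finishes minute 50); job 4 (finishes minute 20). Taking the maximum gives a start of minute 50, and it finishes at 50 + 55 = minute 105.
Job 5 has to wait for job 2 (finishes minute 105, plus 25-minute gap → minute 130); job 7 (finishes minute 33, plus 10-minute gap → minute 43). The latest of these is minute 130, so job 5 runs minute 130 to 130 + 45 = minute 175.
After job 5 (finishes minute 175), job 6 can start at minute 175 and finishes at minute 195.
After job 2 (finishes minute 105), job 3 can start at minute 105 and finishes at minute 155.
The earliest everything can be done is minute 195, which is after the deadline of 161, so it is not possible.

No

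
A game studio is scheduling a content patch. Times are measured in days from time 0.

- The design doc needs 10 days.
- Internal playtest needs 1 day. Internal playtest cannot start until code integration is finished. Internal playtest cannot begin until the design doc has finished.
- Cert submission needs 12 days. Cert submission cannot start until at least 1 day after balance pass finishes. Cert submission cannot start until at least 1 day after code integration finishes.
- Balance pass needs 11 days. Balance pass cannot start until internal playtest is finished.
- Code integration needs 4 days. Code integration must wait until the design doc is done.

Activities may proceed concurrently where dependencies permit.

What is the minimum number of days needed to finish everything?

39

The design doc has no prerequisites, so it starts at day 0 and finishes at day 10.
After the design doc (finishes day 10), code integration can start at day 10 and finishes at day 14.
Internal playtest cannot start until code integration (finishes day 14); the design doc (finishes day 10). The controlling bound is day 14, so internal playtest finishes at 14 + 1 = day 15.
Balance pass cannot begin until internal playtest (finishes day 15). It runs from day 15 to 15 + 11 = day 26.
For cert submission: balance pass (finishes day 26, plus 1-day gap → day 27); code integration (finishes day 14, plus 1-day gap → day 15). Taking the maximum gives a start of day 27, and it finishes at 27 + 12 = day 39.
All tasks are finished once the last one completes. Finish times: The design doc at 10, Code integration at 14, Internal playtest at 15, Balance pass at 26, Cert submission at 39. The latest is day 39.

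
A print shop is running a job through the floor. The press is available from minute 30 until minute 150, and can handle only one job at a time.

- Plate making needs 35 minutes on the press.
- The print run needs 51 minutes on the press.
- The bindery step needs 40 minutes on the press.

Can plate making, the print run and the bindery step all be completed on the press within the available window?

No

The press window is 150 − 30 = 120 minutes.
Running back to back, the jobs need 35 + 51 + 40 = 126 minutes on the press.
Since 126 > 120, they cannot all fit.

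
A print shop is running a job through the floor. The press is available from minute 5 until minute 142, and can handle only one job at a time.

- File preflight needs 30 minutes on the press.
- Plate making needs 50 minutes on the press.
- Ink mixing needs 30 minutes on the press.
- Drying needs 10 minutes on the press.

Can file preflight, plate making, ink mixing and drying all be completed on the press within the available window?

Yes

The press window is 142 − 5 = 137 minutes.
Running back to back, the jobs need 30 + 50 + 30 + 10 = 120 minutes on the press.
Since 120 ≤ 137, they fit within the window.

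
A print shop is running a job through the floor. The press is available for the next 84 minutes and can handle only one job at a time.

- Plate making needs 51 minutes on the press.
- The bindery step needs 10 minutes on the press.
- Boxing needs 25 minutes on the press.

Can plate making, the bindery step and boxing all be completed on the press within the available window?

Running back to back, the jobs need 51 + 10 + 25 = 86 minutes on the press.
Since 86 > 84, they cannot all fit.

No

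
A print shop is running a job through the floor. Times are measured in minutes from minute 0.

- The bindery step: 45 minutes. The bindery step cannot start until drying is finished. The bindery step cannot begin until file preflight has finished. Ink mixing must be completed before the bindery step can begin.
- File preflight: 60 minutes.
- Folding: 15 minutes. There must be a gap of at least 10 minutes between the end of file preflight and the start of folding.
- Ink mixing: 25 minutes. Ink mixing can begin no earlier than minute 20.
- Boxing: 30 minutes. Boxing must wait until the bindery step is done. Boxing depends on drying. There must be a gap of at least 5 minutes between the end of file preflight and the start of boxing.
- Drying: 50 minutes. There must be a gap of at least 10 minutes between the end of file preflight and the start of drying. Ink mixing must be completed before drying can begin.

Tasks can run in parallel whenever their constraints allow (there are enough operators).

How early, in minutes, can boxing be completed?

195

Ink mixing cannot begin until its own release at minute 20. It runs from minute 20 to 20 + 25 = minute 45.
Nothing blocks file preflight, so it runs from minute 0 to minute 60.
Drying needs all of file preflight (finishes minute 60, plus 10-minute gap → minute 70); ink mixing (finishes minute 45). That puts its earliest start at minute 70; it finishes at 70 + 50 = minute 120.
The bindery step needs all of drying (finishes minute 120); file preflight (finishes minute 60); ink mixing (finishes minute 45). That puts its earliest start at minute 120; it finishes at 120 + 45 = minute 165.
Boxing has to wait for the bindery step (finishes minute 165); drying (finishes minute 120); file preflight (finishes minute 60, plus 5-minute gap → minute 65). The latest of these is minute 165, so boxing runs minute 165 to 165 + 30 = minute 195.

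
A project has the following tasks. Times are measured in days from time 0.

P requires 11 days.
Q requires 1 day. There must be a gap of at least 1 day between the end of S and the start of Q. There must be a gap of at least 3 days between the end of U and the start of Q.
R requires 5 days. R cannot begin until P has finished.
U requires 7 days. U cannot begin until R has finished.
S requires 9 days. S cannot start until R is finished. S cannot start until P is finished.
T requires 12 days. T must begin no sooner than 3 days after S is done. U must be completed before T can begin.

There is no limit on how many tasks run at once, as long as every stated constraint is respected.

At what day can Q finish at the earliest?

27

P has no prerequisites, so it starts at day 0 and finishes at day 11.
R waits on P (finishes day 11), so it starts at day 11 and finishes at 11 + 5 = day 16.
After R (finishes day 16), U can start at day 16 and finishes at day 23.
S has to wait for R (finishes day 16); P (finishes day 11). The latest of these is day 16, so S runs day 16 to 16 + 9 = day 25.
Q has to wait for S (finishes day 25, plus 1-day gap → day 26); U (finishes day 23, plus 3-day gap → day 26). The latest of these is day 26, so Q runs day 26 to 26 + 1 = day 27.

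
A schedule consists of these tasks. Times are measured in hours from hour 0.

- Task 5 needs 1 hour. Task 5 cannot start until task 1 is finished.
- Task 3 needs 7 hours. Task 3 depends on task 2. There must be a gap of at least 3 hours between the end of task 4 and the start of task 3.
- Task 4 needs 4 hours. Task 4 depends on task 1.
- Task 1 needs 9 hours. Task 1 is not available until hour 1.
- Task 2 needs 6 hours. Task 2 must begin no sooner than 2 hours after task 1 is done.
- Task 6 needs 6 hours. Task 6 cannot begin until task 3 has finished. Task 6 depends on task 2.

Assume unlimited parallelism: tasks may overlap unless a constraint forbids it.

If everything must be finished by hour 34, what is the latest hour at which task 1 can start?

4

To finish by hour 34, task 6 (duration 6) must start no later than hour 28.
Task 3 has to be done before task 6 (must start by hour 28). That means finishing by hour 28, i.e. starting by 28 − 7 = hour 21.
Task 2 has several dependents: task 3 (must start by hour 21); task 6 (must start by hour 28). The earliest of those limits is hour 21, so task 2 must start by 21 − 6 = hour 15.
Task 4 must finish before task 3 (must start by hour 21, minus 3-hour gap → hour 18). With a 4-hour duration, task 4 must start by 18 − 4 = hour 14.
Task 5 has no dependents, so it just needs to finish by hour 34. Starting by 34 − 1 = hour 33 achieves that.
Task 1 feeds task 2 (must start by hour 15, minus 2-hour gap → hour 13); task 4 (must start by hour 14); task 5 (must start by hour 33). Taking the minimum, task 1 must finish by hour 13 and start by 13 − 9 = hour 4.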